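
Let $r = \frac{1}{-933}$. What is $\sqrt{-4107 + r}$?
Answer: $\frac{2 i \sqrt{893774814}}{933} \approx 64.086 i$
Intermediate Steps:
$r = - \frac{1}{933} \approx -0.0010718$
$\sqrt{-4107 + r} = \sqrt{-4107 - \frac{1}{933}} = \sqrt{- \frac{3831832}{933}} = \frac{2 i \sqrt{893774814}}{933}$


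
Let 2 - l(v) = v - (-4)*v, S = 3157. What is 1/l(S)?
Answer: -1/15783 ≈ -6.3359e-5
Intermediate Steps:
l(v) = 2 - 5*v (l(v) = 2 - (v - (-4)*v) = 2 - (v + 4*v) = 2 - 5*v)
1/l(S) = 1/(2 - 5*3157) = 1/(2 - 15785) = 1/(-15783) = -1/15783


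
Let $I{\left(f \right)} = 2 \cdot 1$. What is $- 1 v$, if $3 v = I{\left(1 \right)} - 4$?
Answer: $\frac{2}{3} \approx 0.66667$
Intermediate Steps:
$I{\left(f \right)} = 2$
$v = - \frac{2}{3}$ ($v = \frac{2 - 4}{3} = \frac{1}{3} \left(-2\right) = - \frac{2}{3} \approx -0.66667$)
$- 1 v = - \frac{1 \left(-2\right)}{3} = \left(-1\right) \left(- \frac{2}{3}\right) = \frac{2}{3}$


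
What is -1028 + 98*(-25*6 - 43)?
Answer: -19942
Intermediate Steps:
-1028 + 98*(-25*6 - 43) = -1028 + 98*(-5*30 - 43) = -1028 + 98*(-150 - 43) = -1028 + 98*(-193) = -1028 - 18914 = -19942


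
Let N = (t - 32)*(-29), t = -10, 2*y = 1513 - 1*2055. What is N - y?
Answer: 1489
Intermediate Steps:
y = -271 (y = (1513 - 1*2055)/2 = (1513 - 2055)/2 = (1/2)*(-542) = -271)
N = 1218 (N = (-10 - 32)*(-29) = -42*(-29) = 1218)
N - y = 1218 - 1*(-271) = 1218 + 271 = 1489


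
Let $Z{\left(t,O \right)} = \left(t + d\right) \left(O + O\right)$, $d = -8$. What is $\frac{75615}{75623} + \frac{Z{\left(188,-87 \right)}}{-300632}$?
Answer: $\frac{3137600130}{2841836717} \approx 1.1041$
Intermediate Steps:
$Z{\left(t,O \right)} = 2 O \left(-8 + t\right)$ ($Z{\left(t,O \right)} = \left(t - 8\right) \left(O + O\right) = \left(-8 + t\right) 2 O = 2 O \left(-8 + t\right)$)
$\frac{75615}{75623} + \frac{Z{\left(188,-87 \right)}}{-300632} = \frac{75615}{75623} + \frac{2 \left(-87\right) \left(-8 + 188\right)}{-300632} = 75615 \cdot \frac{1}{75623} + 2 \left(-87\right) 180 \left(- \frac{1}{300632}\right) = \frac{75615}{75623} - - \frac{3915}{37579} = \frac{75615}{75623} + \frac{3915}{37579} = \frac{3137600130}{2841836717}$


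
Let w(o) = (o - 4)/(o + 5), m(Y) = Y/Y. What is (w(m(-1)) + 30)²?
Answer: 3481/4 ≈ 870.25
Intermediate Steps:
m(Y) = 1
w(o) = (-4 + o)/(5 + o)
(w(m(-1)) + 30)² = ((-4 + 1)/(5 + 1) + 30)² = (-3/6 + 30)² = ((⅙)*(-3) + 30)² = (-½ + 30)² = (59/2)² = 3481/4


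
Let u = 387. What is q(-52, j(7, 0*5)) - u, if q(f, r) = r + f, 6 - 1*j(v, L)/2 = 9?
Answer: -445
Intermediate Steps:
j(v, L) = -6 (j(v, L) = 12 - 2*9 = 12 - 18 = -6)
q(f, r) = f + r
q(-52, j(7, 0*5)) - u = (-52 - 6) - 1*387 = -58 - 387 = -445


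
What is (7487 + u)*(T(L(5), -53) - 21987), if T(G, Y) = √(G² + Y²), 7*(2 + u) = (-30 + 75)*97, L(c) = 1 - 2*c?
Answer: -178283160 + 964920*√10/7 ≈ -1.7785e+8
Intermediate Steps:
u = 4351/7 (u = -2 + ((-30 + 75)*97)/7 = -2 + (45*97)/7 = -2 + (⅐)*4365 = -2 + 4365/7 = 4351/7 ≈ 621.57)
(7487 + u)*(T(L(5), -53) - 21987) = (7487 + 4351/7)*(√((1 - 2*5)² + (-53)²) - 21987) = 56760*(√((1 - 10)² + 2809) - 21987)/7 = 56760*(√((-9)² + 2809) - 21987)/7 = 56760*(√(81 + 2809) - 21987)/7 = 56760*(√2890 - 21987)/7 = 56760*(17*√10 - 21987)/7 = 56760*(-21987 + 17*√10)/7 = -178283160 + 964920*√10/7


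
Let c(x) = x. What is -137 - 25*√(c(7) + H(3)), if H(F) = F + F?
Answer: -137 - 25*√13 ≈ -227.14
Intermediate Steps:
H(F) = 2*F
-137 - 25*√(c(7) + H(3)) = -137 - 25*√(7 + 2*3) = -137 - 25*√(7 + 6) = -137 - 25*√13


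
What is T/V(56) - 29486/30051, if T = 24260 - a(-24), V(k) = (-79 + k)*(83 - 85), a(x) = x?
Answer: 364201064/691173 ≈ 526.93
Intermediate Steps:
V(k) = 158 - 2*k (V(k) = (-79 + k)*(-2) = 158 - 2*k)
T = 24284 (T = 24260 - 1*(-24) = 24260 + 24 = 24284)
T/V(56) - 29486/30051 = 24284/(158 - 2*56) - 29486/30051 = 24284/(158 - 112) - 29486*1/30051 = 24284/46 - 29486/30051 = 24284*(1/46) - 29486/30051 = 12142/23 - 29486/30051 = 364201064/691173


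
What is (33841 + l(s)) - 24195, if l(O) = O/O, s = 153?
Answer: 9647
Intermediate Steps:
l(O) = 1
(33841 + l(s)) - 24195 = (33841 + 1) - 24195 = 33842 - 24195 = 9647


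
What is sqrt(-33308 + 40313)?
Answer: sqrt(7005) ≈ 83.696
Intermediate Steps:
sqrt(-33308 + 40313) = sqrt(7005)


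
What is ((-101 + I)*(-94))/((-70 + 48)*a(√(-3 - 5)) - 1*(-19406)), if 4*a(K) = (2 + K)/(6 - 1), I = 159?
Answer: -2644737940/9412686603 - 299860*I*√2/9412686603 ≈ -0.28098 - 4.5053e-5*I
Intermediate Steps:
a(K) = ⅒ + K/20 (a(K) = ((2 + K)/(6 - 1))/4 = ((2 + K)/5)/4 = ((2 + K)*(⅕))/4 = (⅖ + K/5)/4 = ⅒ + K/20)
((-101 + I)*(-94))/((-70 + 48)*a(√(-3 - 5)) - 1*(-19406)) = ((-101 + 159)*(-94))/((-70 + 48)*(⅒ + √(-3 - 5)/20) - 1*(-19406)) = (58*(-94))/(-22*(⅒ + √(-8)/20) + 19406) = -5452/(-22*(⅒ + (2*I*√2)/20) + 19406) = -5452/(-22*(⅒ + I*√2/10) + 19406) = -5452/((-11/5 - 11*I*√2/5) + 19406) = -5452/(97019/5 - 11*I*√2/5)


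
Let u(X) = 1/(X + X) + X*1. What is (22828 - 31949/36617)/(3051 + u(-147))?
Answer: 35106158934/4466097025 ≈ 7.8606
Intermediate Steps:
u(X) = X + 1/(2*X) (u(X) = 1/(2*X) + X = X + 1/(2*X))
(22828 - 31949/36617)/(3051 + u(-147)) = (22828 - 31949/36617)/(3051 + (-147 + (1/2)/(-147))) = (22828 - 31949*1/36617)/(3051 + (-147 + (1/2)*(-1/147))) = (22828 - 31949/36617)/(3051 + (-147 - 1/294)) = 835860927/(36617*(3051 - 43219/294)) = 835860927/(36617*(853775/294)) = (835860927/36617)*(294/853775) = 35106158934/4466097025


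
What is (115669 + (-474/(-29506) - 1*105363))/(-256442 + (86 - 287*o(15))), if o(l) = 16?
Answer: -152044655/3849765844 ≈ -0.039495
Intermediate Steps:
(115669 + (-474/(-29506) - 1*105363))/(-256442 + (86 - 287*o(15))) = (115669 + (-474/(-29506) - 1*105363))/(-256442 + (86 - 287*16)) = (115669 + (-474*(-1/29506) - 105363))/(-256442 + (86 - 4592)) = (115669 + (237/14753 - 105363))/(-256442 - 4506) = (115669 - 1554420102/14753)/(-260948) = (152044655/14753)*(-1/260948) = -152044655/3849765844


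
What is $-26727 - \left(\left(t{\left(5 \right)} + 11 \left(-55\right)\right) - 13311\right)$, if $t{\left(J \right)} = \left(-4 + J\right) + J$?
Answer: $-12817$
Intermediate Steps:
$t{\left(J \right)} = -4 + 2 J$
$-26727 - \left(\left(t{\left(5 \right)} + 11 \left(-55\right)\right) - 13311\right) = -26727 - \left(\left(\left(-4 + 2 \cdot 5\right) + 11 \left(-55\right)\right) - 13311\right) = -26727 - \left(\left(\left(-4 + 10\right) - 605\right) - 13311\right) = -26727 - \left(\left(6 - 605\right) - 13311\right) = -26727 - \left(-599 - 13311\right) = -26727 - -13910 = -26727 + 13910 = -12817$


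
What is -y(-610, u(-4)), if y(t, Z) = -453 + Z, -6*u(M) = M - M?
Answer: 453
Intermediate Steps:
u(M) = 0 (u(M) = -(M - M)/6 = -⅙*0 = 0)
-y(-610, u(-4)) = -(-453 + 0) = -1*(-453) = 453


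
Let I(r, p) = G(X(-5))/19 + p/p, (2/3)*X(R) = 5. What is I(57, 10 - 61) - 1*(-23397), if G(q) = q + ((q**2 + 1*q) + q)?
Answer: 1778563/76 ≈ 23402.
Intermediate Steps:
X(R) = 15/2 (X(R) = (3/2)*5 = 15/2)
G(q) = q**2 + 3*q (G(q) = q + ((q**2 + q) + q) = q + ((q + q**2) + q) = q + (q**2 + 2*q) = q**2 + 3*q)
I(r, p) = 391/76 (I(r, p) = (15*(3 + 15/2)/2)/19 + p/p = ((15/2)*(21/2))*(1/19) + 1 = (315/4)*(1/19) + 1 = 315/76 + 1 = 391/76)
I(57, 10 - 61) - 1*(-23397) = 391/76 - 1*(-23397) = 391/76 + 23397 = 1778563/76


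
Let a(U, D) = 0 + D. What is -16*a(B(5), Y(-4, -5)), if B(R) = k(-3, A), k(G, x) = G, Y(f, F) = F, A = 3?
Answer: 80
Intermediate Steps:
B(R) = -3
a(U, D) = D
-16*a(B(5), Y(-4, -5)) = -16*(-5) = 80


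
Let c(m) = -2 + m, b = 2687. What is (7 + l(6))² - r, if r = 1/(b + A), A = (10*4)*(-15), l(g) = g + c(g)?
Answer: 603142/2087 ≈ 289.00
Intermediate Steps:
l(g) = -2 + 2*g (l(g) = g + (-2 + g) = -2 + 2*g)
A = -600 (A = 40*(-15) = -600)
r = 1/2087 (r = 1/(2687 - 600) = 1/2087 ≈ 0.00047916)
(7 + l(6))² - r = (7 + (-2 + 2*6))² - 1*1/2087 = (7 + (-2 + 12))² - 1/2087 = (7 + 10)² - 1/2087 = 17² - 1/2087 = 289 - 1/2087 = 603142/2087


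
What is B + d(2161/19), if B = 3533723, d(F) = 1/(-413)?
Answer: 1459427598/413 ≈ 3.5337e+6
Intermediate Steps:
d(F) = -1/413
B + d(2161/19) = 3533723 - 1/413 = 1459427598/413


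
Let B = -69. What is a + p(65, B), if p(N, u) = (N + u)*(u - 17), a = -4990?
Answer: -4646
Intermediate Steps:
p(N, u) = (-17 + u)*(N + u) (p(N, u) = (N + u)*(-17 + u) = (-17 + u)*(N + u))
a + p(65, B) = -4990 + ((-69)**2 - 17*65 - 17*(-69) + 65*(-69)) = -4990 + (4761 - 1105 + 1173 - 4485) = -4990 + 344 = -4646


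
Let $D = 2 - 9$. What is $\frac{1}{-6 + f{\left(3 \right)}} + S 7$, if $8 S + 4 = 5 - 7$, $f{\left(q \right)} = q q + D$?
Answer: $- \frac{11}{2} \approx -5.5$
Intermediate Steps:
$D = -7$ ($D = 2 - 9 = -7$)
$f{\left(q \right)} = -7 + q^{2}$ ($f{\left(q \right)} = q q - 7 = q^{2} - 7 = -7 + q^{2}$)
$S = - \frac{3}{4}$ ($S = - \frac{1}{2} + \frac{5 - 7}{8} = - \frac{1}{2} + \frac{1}{8} \left(-2\right) = - \frac{1}{2} - \frac{1}{4} = - \frac{3}{4} \approx -0.75$)
$\frac{1}{-6 + f{\left(3 \right)}} + S 7 = \frac{1}{-6 - \left(7 - 3^{2}\right)} - \frac{21}{4} = \frac{1}{-6 + \left(-7 + 9\right)} - \frac{21}{4} = \frac{1}{-6 + 2} - \frac{21}{4} = \frac{1}{-4} - \frac{21}{4} = - \frac{1}{4} - \frac{21}{4} = - \frac{11}{2}$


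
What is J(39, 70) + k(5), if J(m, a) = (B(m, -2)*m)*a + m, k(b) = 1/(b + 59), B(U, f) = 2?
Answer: 351937/64 ≈ 5499.0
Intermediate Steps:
k(b) = 1/(59 + b)
J(m, a) = m + 2*a*m (J(m, a) = (2*m)*a + m = 2*a*m + m = m + 2*a*m)
J(39, 70) + k(5) = 39*(1 + 2*70) + 1/(59 + 5) = 39*(1 + 140) + 1/64 = 39*141 + 1/64 = 5499 + 1/64 = 351937/64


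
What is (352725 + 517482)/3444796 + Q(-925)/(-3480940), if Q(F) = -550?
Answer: 151551649619/599556409412 ≈ 0.25277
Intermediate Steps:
(352725 + 517482)/3444796 + Q(-925)/(-3480940) = (352725 + 517482)/3444796 - 550/(-3480940) = 870207*(1/3444796) - 550*(-1/3480940) = 870207/3444796 + 55/348094 = 151551649619/599556409412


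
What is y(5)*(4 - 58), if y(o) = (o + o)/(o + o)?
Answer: -54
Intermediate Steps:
y(o) = 1 (y(o) = (2*o)/((2*o)) = (2*o)*(1/(2*o)) = 1)
y(5)*(4 - 58) = 1*(4 - 58) = 1*(-54) = -54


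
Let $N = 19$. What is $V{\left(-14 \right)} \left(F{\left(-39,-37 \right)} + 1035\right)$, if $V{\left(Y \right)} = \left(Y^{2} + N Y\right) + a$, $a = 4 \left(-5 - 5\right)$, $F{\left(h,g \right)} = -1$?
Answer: $-113740$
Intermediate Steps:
$a = -40$ ($a = 4 \left(-10\right) = -40$)
$V{\left(Y \right)} = -40 + Y^{2} + 19 Y$ ($V{\left(Y \right)} = \left(Y^{2} + 19 Y\right) - 40 = -40 + Y^{2} + 19 Y$)
$V{\left(-14 \right)} \left(F{\left(-39,-37 \right)} + 1035\right) = \left(-40 + \left(-14\right)^{2} + 19 \left(-14\right)\right) \left(-1 + 1035\right) = \left(-40 + 196 - 266\right) 1034 = \left(-110\right) 1034 = -113740$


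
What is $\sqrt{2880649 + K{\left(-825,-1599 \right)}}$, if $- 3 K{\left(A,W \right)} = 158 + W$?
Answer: $\frac{2 \sqrt{6482541}}{3} \approx 1697.4$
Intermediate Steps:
$K{\left(A,W \right)} = - \frac{158}{3} - \frac{W}{3}$ ($K{\left(A,W \right)} = - \frac{158 + W}{3} = - \frac{158}{3} - \frac{W}{3}$)
$\sqrt{2880649 + K{\left(-825,-1599 \right)}} = \sqrt{2880649 - - \frac{1441}{3}} = \sqrt{2880649 + \left(- \frac{158}{3} + 533\right)} = \sqrt{2880649 + \frac{1441}{3}} = \sqrt{\frac{8643388}{3}} = \frac{2 \sqrt{6482541}}{3}$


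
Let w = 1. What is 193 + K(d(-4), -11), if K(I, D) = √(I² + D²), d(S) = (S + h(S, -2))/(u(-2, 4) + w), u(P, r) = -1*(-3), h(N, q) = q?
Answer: 193 + √493/2 ≈ 204.10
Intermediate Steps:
u(P, r) = 3
d(S) = -½ + S/4 (d(S) = (S - 2)/(3 + 1) = (-2 + S)/4 = (-2 + S)*(¼) = -½ + S/4)
K(I, D) = √(D² + I²)
193 + K(d(-4), -11) = 193 + √((-11)² + (-½ + (¼)*(-4))²) = 193 + √(121 + (-½ - 1)²) = 193 + √(121 + (-3/2)²) = 193 + √(121 + 9/4) = 193 + √(493/4) = 193 + √493/2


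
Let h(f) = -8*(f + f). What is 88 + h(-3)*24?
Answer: 1240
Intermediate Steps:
h(f) = -16*f
88 + h(-3)*24 = 88 - 16*(-3)*24 = 88 + 48*24 = 88 + 1152 = 1240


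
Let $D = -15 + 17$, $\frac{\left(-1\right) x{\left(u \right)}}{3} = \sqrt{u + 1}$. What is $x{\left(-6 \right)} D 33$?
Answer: $- 198 i \sqrt{5} \approx - 442.74 i$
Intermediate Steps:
$x{\left(u \right)} = - 3 \sqrt{1 + u}$ ($x{\left(u \right)} = - 3 \sqrt{u + 1} = - 3 \sqrt{1 + u}$)
$D = 2$
$x{\left(-6 \right)} D 33 = - 3 \sqrt{1 - 6} \cdot 2 \cdot 33 = - 3 \sqrt{-5} \cdot 2 \cdot 33 = - 3 i \sqrt{5} \cdot 2 \cdot 33 = - 6 i \sqrt{5} \cdot 33 = - 198 i \sqrt{5}$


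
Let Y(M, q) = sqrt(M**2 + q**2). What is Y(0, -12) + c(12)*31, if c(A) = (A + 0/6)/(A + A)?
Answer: 55/2 ≈ 27.500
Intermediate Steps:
c(A) = 1/2 (c(A) = (A + 0*(1/6))/((2*A)) = (A + 0)*(1/(2*A)) = A*(1/(2*A)) = 1/2)
Y(0, -12) + c(12)*31 = sqrt(0**2 + (-12)**2) + (1/2)*31 = sqrt(0 + 144) + 31/2 = sqrt(144) + 31/2 = 12 + 31/2 = 55/2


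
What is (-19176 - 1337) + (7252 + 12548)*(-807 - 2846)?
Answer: -72349913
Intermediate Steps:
(-19176 - 1337) + (7252 + 12548)*(-807 - 2846) = -20513 + 19800*(-3653) = -20513 - 72329400 = -72349913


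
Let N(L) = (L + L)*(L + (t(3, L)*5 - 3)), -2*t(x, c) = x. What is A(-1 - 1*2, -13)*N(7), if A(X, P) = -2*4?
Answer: 392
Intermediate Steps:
A(X, P) = -8
t(x, c) = -x/2
N(L) = 2*L*(-21/2 + L) (N(L) = (L + L)*(L + (-½*3*5 - 3)) = (2*L)*(L + (-3/2*5 - 3)) = (2*L)*(L + (-15/2 - 3)) = (2*L)*(L - 21/2) = (2*L)*(-21/2 + L) = 2*L*(-21/2 + L))
A(-1 - 1*2, -13)*N(7) = -56*(-21 + 2*7) = -56*(-21 + 14) = -56*(-7) = -8*(-49) = 392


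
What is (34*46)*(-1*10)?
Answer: -15640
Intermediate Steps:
(34*46)*(-1*10) = 1564*(-10) = -15640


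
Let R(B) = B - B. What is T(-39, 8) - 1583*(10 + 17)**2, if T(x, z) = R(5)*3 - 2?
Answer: -1154009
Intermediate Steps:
R(B) = 0
T(x, z) = -2 (T(x, z) = 0*3 - 2 = 0 - 2 = -2)
T(-39, 8) - 1583*(10 + 17)**2 = -2 - 1583*(10 + 17)**2 = -2 - 1583*27**2 = -2 - 1583*729 = -2 - 1154007 = -1154009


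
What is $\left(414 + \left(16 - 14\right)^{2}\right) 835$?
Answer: $349030$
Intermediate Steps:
$\left(414 + \left(16 - 14\right)^{2}\right) 835 = \left(414 + 2^{2}\right) 835 = \left(414 + 4\right) 835 = 418 \cdot 835 = 349030$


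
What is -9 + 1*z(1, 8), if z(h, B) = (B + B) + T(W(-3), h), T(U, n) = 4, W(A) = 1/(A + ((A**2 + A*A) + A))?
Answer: 11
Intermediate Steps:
W(A) = 1/(2*A + 2*A**2) (W(A) = 1/(A + ((A**2 + A**2) + A)) = 1/(A + (2*A**2 + A)) = 1/(A + (A + 2*A**2)) = 1/(2*A + 2*A**2))
z(h, B) = 4 + 2*B (z(h, B) = (B + B) + 4 = 2*B + 4 = 4 + 2*B)
-9 + 1*z(1, 8) = -9 + 1*(4 + 2*8) = -9 + 1*(4 + 16) = -9 + 1*20 = -9 + 20 = 11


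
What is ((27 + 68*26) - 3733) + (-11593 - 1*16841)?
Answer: -30372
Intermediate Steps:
((27 + 68*26) - 3733) + (-11593 - 1*16841) = ((27 + 1768) - 3733) + (-11593 - 16841) = (1795 - 3733) - 28434 = -1938 - 28434 = -30372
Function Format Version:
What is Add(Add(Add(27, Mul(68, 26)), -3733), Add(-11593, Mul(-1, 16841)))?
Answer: -30372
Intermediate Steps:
Add(Add(Add(27, Mul(68, 26)), -3733), Add(-11593, Mul(-1, 16841))) = Add(Add(Add(27, 1768), -3733), Add(-11593, -16841)) = Add(Add(1795, -3733), -28434) = Add(-1938, -28434) = -30372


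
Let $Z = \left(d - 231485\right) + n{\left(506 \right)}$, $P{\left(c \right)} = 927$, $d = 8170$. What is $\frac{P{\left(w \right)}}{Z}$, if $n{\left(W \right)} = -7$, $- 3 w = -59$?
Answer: $- \frac{927}{223322} \approx -0.004151$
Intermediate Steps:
$w = \frac{59}{3}$ ($w = \left(- \frac{1}{3}\right) \left(-59\right) = \frac{59}{3} \approx 19.667$)
$Z = -223322$ ($Z = \left(8170 - 231485\right) - 7 = -223315 - 7 = -223322$)
$\frac{P{\left(w \right)}}{Z} = \frac{927}{-223322} = 927 \left(- \frac{1}{223322}\right) = - \frac{927}{223322}$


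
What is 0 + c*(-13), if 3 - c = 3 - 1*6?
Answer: -78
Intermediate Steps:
c = 6 (c = 3 - (3 - 1*6) = 3 - (3 - 6) = 3 - 1*(-3) = 3 + 3 = 6)
0 + c*(-13) = 0 + 6*(-13) = 0 - 78 = -78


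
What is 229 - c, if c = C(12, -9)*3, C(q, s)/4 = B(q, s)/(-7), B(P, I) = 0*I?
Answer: 229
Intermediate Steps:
B(P, I) = 0
C(q, s) = 0 (C(q, s) = 4*(0/(-7)) = 4*(0*(-⅐)) = 4*0 = 0)
c = 0 (c = 0*3 = 0)
229 - c = 229 - 1*0 = 229 + 0 = 229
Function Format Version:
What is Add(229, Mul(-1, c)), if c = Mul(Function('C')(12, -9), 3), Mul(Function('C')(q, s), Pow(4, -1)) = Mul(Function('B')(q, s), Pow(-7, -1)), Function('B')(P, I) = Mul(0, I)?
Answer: 229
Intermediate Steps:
Function('B')(P, I) = 0
Function('C')(q, s) = 0 (Function('C')(q, s) = Mul(4, Mul(0, Pow(-7, -1))) = Mul(4, Mul(0, Rational(-1, 7))) = Mul(4, 0) = 0)
c = 0 (c = Mul(0, 3) = 0)
Add(229, Mul(-1, c)) = Add(229, Mul(-1, 0)) = Add(229, 0) = 229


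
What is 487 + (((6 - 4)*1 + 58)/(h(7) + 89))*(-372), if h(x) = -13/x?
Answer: 14083/61 ≈ 230.87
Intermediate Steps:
487 + (((6 - 4)*1 + 58)/(h(7) + 89))*(-372) = 487 + (((6 - 4)*1 + 58)/(-13/7 + 89))*(-372) = 487 + ((2*1 + 58)/(-13*1/7 + 89))*(-372) = 487 + ((2 + 58)/(-13/7 + 89))*(-372) = 487 + (60/(610/7))*(-372) = 487 + (60*(7/610))*(-372) = 487 + (42/61)*(-372) = 487 - 15624/61 = 14083/61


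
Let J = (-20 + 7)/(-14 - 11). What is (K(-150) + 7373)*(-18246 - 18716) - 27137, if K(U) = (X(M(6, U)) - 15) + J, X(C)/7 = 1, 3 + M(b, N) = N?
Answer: -6806787181/25 ≈ -2.7227e+8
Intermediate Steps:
M(b, N) = -3 + N
X(C) = 7 (X(C) = 7*1 = 7)
J = 13/25 (J = -13/(-25) = -13*(-1/25) = 13/25 ≈ 0.52000)
K(U) = -187/25 (K(U) = (7 - 15) + 13/25 = -8 + 13/25 = -187/25)
(K(-150) + 7373)*(-18246 - 18716) - 27137 = (-187/25 + 7373)*(-18246 - 18716) - 27137 = (184138/25)*(-36962) - 27137 = -6806108756/25 - 27137 = -6806787181/25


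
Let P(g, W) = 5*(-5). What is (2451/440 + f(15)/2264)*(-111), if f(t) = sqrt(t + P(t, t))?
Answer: -272061/440 - 111*I*sqrt(10)/2264 ≈ -618.32 - 0.15504*I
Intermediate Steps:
P(g, W) = -25
f(t) = sqrt(-25 + t) (f(t) = sqrt(t - 25) = sqrt(-25 + t))
(2451/440 + f(15)/2264)*(-111) = (2451/440 + sqrt(-25 + 15)/2264)*(-111) = (2451*(1/440) + sqrt(-10)*(1/2264))*(-111) = (2451/440 + (I*sqrt(10))*(1/2264))*(-111) = (2451/440 + I*sqrt(10)/2264)*(-111) = -272061/440 - 111*I*sqrt(10)/2264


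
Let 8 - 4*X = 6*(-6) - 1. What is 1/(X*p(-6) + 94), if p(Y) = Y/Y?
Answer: 4/421 ≈ 0.0095012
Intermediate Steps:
p(Y) = 1
X = 45/4 (X = 2 - (6*(-6) - 1)/4 = 2 - (-36 - 1)/4 = 2 - 1/4*(-37) = 2 + 37/4 = 45/4 ≈ 11.250)
1/(X*p(-6) + 94) = 1/((45/4)*1 + 94) = 1/(45/4 + 94) = 1/(421/4) = 4/421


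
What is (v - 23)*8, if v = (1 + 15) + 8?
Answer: 8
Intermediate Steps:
v = 24 (v = 16 + 8 = 24)
(v - 23)*8 = (24 - 23)*8 = 1*8 = 8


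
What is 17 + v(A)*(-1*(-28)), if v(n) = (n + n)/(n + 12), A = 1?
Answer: 277/13 ≈ 21.308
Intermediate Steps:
v(n) = 2*n/(12 + n) (v(n) = (2*n)/(12 + n) = 2*n/(12 + n))
17 + v(A)*(-1*(-28)) = 17 + (2*1/(12 + 1))*(-1*(-28)) = 17 + (2*1/13)*28 = 17 + (2*1*(1/13))*28 = 17 + (2/13)*28 = 17 + 56/13 = 277/13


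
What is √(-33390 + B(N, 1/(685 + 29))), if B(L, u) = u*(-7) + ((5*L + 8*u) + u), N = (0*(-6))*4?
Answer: I*√4255521753/357 ≈ 182.73*I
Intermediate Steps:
N = 0 (N = 0*4 = 0)
B(L, u) = 2*u + 5*L (B(L, u) = -7*u + (5*L + 9*u) = 2*u + 5*L)
√(-33390 + B(N, 1/(685 + 29))) = √(-33390 + (2/(685 + 29) + 5*0)) = √(-33390 + (2/714 + 0)) = √(-33390 + (2*(1/714) + 0)) = √(-33390 + (1/357 + 0)) = √(-33390 + 1/357) = √(-11920229/357) = I*√4255521753/357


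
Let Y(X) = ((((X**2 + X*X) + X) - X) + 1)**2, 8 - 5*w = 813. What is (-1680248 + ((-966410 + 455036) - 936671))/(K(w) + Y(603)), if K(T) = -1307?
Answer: -3128293/528847472654 ≈ -5.9153e-6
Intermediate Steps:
w = -161 (w = 8/5 - 1/5*813 = 8/5 - 813/5 = -161)
Y(X) = (1 + 2*X**2)**2 (Y(X) = ((((X**2 + X**2) + X) - X) + 1)**2 = (((2*X**2 + X) - X) + 1)**2 = (((X + 2*X**2) - X) + 1)**2 = (2*X**2 + 1)**2 = (1 + 2*X**2)**2)
(-1680248 + ((-966410 + 455036) - 936671))/(K(w) + Y(603)) = (-1680248 + ((-966410 + 455036) - 936671))/(-1307 + (1 + 2*603**2)**2) = (-1680248 + (-511374 - 936671))/(-1307 + (1 + 2*363609)**2) = (-1680248 - 1448045)/(-1307 + (1 + 727218)**2) = -3128293/(-1307 + 727219**2) = -3128293/(-1307 + 528847473961) = -3128293/528847472654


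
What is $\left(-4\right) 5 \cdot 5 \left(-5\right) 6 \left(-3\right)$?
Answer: $-9000$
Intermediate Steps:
$\left(-4\right) 5 \cdot 5 \left(-5\right) 6 \left(-3\right) = \left(-20\right) 5 \left(-5\right) 6 \left(-3\right) = \left(-100\right) \left(-5\right) 6 \left(-3\right) = 500 \cdot 6 \left(-3\right) = 3000 \left(-3\right) = -9000$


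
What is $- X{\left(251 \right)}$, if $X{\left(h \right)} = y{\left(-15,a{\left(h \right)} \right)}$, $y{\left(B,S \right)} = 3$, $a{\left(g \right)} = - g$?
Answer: $-3$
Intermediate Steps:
$X{\left(h \right)} = 3$
$- X{\left(251 \right)} = \left(-1\right) 3 = -3$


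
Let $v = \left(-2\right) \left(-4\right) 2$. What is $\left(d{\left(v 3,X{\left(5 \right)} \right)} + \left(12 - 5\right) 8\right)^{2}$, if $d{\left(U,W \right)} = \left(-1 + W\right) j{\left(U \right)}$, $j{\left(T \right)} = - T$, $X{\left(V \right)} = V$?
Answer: $18496$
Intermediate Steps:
$v = 16$ ($v = 8 \cdot 2 = 16$)
$d{\left(U,W \right)} = - U \left(-1 + W\right)$ ($d{\left(U,W \right)} = \left(-1 + W\right) \left(- U\right) = - U \left(-1 + W\right)$)
$\left(d{\left(v 3,X{\left(5 \right)} \right)} + \left(12 - 5\right) 8\right)^{2} = \left(16 \cdot 3 \left(1 - 5\right) + \left(12 - 5\right) 8\right)^{2} = \left(48 \left(1 - 5\right) + 7 \cdot 8\right)^{2} = \left(48 \left(-4\right) + 56\right)^{2} = \left(-192 + 56\right)^{2} = \left(-136\right)^{2} = 18496$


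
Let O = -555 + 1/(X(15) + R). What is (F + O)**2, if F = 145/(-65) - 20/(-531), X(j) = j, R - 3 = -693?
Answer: 83216998857703489/268039175625 ≈ 3.1047e+5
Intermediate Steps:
R = -690 (R = 3 - 693 = -690)
F = -15139/6903 (F = 145*(-1/65) - 20*(-1/531) = -29/13 + 20/531 = -15139/6903 ≈ -2.1931)
O = -374626/675 (O = -555 + 1/(15 - 690) = -555 + 1/(-675) = -555 - 1/675 = -374626/675 ≈ -555.00)
(F + O)**2 = (-15139/6903 - 374626/675)**2 = (-288473567/517725)**2 = 83216998857703489/268039175625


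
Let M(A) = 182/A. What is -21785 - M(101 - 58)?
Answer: -936937/43 ≈ -21789.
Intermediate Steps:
-21785 - M(101 - 58) = -21785 - 182/(101 - 58) = -21785 - 182/43 = -936937/43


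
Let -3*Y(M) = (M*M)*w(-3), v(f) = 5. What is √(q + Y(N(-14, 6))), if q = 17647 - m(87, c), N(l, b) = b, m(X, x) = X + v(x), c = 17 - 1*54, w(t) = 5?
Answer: √17495 ≈ 132.27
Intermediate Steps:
c = -37 (c = 17 - 54 = -37)
m(X, x) = 5 + X (m(X, x) = X + 5 = 5 + X)
Y(M) = -5*M²/3 (Y(M) = -M*M*5/3 = -M²*5/3 = -5*M²/3)
q = 17555 (q = 17647 - (5 + 87) = 17647 - 1*92 = 17647 - 92 = 17555)
√(q + Y(N(-14, 6))) = √(17555 - 5/3*6²) = √(17555 - 5/3*36) = √(17555 - 60) = √17495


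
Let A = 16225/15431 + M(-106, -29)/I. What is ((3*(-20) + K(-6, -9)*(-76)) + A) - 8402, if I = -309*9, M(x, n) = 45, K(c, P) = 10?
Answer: -43967210368/4768179 ≈ -9221.0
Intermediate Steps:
I = -2781
A = 4936370/4768179 (A = 16225/15431 + 45/(-2781) = 16225*(1/15431) + 45*(-1/2781) = 16225/15431 - 5/309 = 4936370/4768179 ≈ 1.0353)
((3*(-20) + K(-6, -9)*(-76)) + A) - 8402 = ((3*(-20) + 10*(-76)) + 4936370/4768179) - 8402 = ((-60 - 760) + 4936370/4768179) - 8402 = (-820 + 4936370/4768179) - 8402 = -3904970410/4768179 - 8402 = -43967210368/4768179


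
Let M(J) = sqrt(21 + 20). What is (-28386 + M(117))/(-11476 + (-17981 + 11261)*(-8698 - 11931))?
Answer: -14193/69307702 + sqrt(41)/138615404 ≈ -0.00020474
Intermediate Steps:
M(J) = sqrt(41)
(-28386 + M(117))/(-11476 + (-17981 + 11261)*(-8698 - 11931)) = (-28386 + sqrt(41))/(-11476 + (-17981 + 11261)*(-8698 - 11931)) = (-28386 + sqrt(41))/(-11476 - 6720*(-20629)) = (-28386 + sqrt(41))/(-11476 + 138626880) = (-28386 + sqrt(41))/138615404 = (-28386 + sqrt(41))*(1/138615404) = -14193/69307702 + sqrt(41)/138615404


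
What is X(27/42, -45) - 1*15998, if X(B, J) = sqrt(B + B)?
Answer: -15998 + 3*sqrt(7)/7 ≈ -15997.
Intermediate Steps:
X(B, J) = sqrt(2)*sqrt(B) (X(B, J) = sqrt(2*B) = sqrt(2)*sqrt(B))
X(27/42, -45) - 1*15998 = sqrt(2)*sqrt(27/42) - 1*15998 = sqrt(2)*sqrt(27*(1/42)) - 15998 = sqrt(2)*sqrt(9/14) - 15998 = sqrt(2)*(3*sqrt(14)/14) - 15998 = 3*sqrt(7)/7 - 15998 = -15998 + 3*sqrt(7)/7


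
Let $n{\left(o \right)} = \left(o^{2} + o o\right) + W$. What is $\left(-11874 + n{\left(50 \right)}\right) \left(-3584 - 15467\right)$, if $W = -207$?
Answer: $134900131$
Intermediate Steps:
$n{\left(o \right)} = -207 + 2 o^{2}$ ($n{\left(o \right)} = \left(o^{2} + o o\right) - 207 = \left(o^{2} + o^{2}\right) - 207 = 2 o^{2} - 207 = -207 + 2 o^{2}$)
$\left(-11874 + n{\left(50 \right)}\right) \left(-3584 - 15467\right) = \left(-11874 - \left(207 - 2 \cdot 50^{2}\right)\right) \left(-3584 - 15467\right) = \left(-11874 + \left(-207 + 2 \cdot 2500\right)\right) \left(-19051\right) = \left(-11874 + \left(-207 + 5000\right)\right) \left(-19051\right) = \left(-11874 + 4793\right) \left(-19051\right) = \left(-7081\right) \left(-19051\right) = 134900131$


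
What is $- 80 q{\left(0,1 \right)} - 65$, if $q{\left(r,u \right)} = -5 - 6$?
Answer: $815$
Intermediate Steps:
$q{\left(r,u \right)} = -11$
$- 80 q{\left(0,1 \right)} - 65 = \left(-80\right) \left(-11\right) - 65 = 880 - 65 = 815$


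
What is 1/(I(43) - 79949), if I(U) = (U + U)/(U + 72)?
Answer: -115/9194049 ≈ -1.2508e-5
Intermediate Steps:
I(U) = 2*U/(72 + U) (I(U) = (2*U)/(72 + U) = 2*U/(72 + U))
1/(I(43) - 79949) = 1/(2*43/(72 + 43) - 79949) = 1/(2*43/115 - 79949) = 1/(2*43*(1/115) - 79949) = 1/(86/115 - 79949) = 1/(-9194049/115) = -115/9194049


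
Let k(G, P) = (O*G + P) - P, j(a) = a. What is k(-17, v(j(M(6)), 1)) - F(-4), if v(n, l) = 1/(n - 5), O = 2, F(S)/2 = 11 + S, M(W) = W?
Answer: -48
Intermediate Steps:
F(S) = 22 + 2*S (F(S) = 2*(11 + S) = 22 + 2*S)
v(n, l) = 1/(-5 + n)
k(G, P) = 2*G (k(G, P) = (2*G + P) - P = (P + 2*G) - P = 2*G)
k(-17, v(j(M(6)), 1)) - F(-4) = 2*(-17) - (22 + 2*(-4)) = -34 - (22 - 8) = -34 - 1*14 = -34 - 14 = -48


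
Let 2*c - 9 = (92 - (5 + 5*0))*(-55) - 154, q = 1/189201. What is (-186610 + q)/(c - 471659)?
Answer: 35306798609/89704734924 ≈ 0.39359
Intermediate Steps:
q = 1/189201 ≈ 5.2854e-6
c = -2465 (c = 9/2 + ((92 - (5 + 5*0))*(-55) - 154)/2 = 9/2 + ((92 - (5 + 0))*(-55) - 154)/2 = 9/2 + ((92 - 1*5)*(-55) - 154)/2 = 9/2 + ((92 - 5)*(-55) - 154)/2 = 9/2 + (87*(-55) - 154)/2 = 9/2 + (-4785 - 154)/2 = 9/2 + (½)*(-4939) = 9/2 - 4939/2 = -2465)
(-186610 + q)/(c - 471659) = (-186610 + 1/189201)/(-2465 - 471659) = -35306798609/189201/(-474124) = -35306798609/189201*(-1/474124) = 35306798609/89704734924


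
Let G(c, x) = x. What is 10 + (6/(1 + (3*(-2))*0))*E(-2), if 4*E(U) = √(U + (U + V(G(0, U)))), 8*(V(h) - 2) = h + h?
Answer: 10 + 3*I*√10/4 ≈ 10.0 + 2.3717*I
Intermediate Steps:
V(h) = 2 + h/4 (V(h) = 2 + (h + h)/8 = 2 + (2*h)/8 = 2 + h/4)
E(U) = √(2 + 9*U/4)/4 (E(U) = √(U + (U + (2 + U/4)))/4 = √(U + (2 + 5*U/4))/4 = √(2 + 9*U/4)/4)
10 + (6/(1 + (3*(-2))*0))*E(-2) = 10 + (6/(1 + (3*(-2))*0))*(√(8 + 9*(-2))/8) = 10 + (6/(1 - 6*0))*(√(8 - 18)/8) = 10 + (6/(1 + 0))*(√(-10)/8) = 10 + (6/1)*((I*√10)/8) = 10 + (1*6)*(I*√10/8) = 10 + 6*(I*√10/8) = 10 + 3*I*√10/4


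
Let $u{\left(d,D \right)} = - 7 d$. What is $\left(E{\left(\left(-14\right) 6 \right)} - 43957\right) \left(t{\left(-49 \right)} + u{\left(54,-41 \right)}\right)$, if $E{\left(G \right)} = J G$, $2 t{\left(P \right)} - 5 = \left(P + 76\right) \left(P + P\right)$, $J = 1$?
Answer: $\frac{149607277}{2} \approx 7.4804 \cdot 10^{7}$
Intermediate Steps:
$t{\left(P \right)} = \frac{5}{2} + P \left(76 + P\right)$ ($t{\left(P \right)} = \frac{5}{2} + \frac{\left(P + 76\right) \left(P + P\right)}{2} = \frac{5}{2} + \frac{\left(76 + P\right) 2 P}{2} = \frac{5}{2} + \frac{2 P \left(76 + P\right)}{2} = \frac{5}{2} + P \left(76 + P\right)$)
$E{\left(G \right)} = G$ ($E{\left(G \right)} = 1 G = G$)
$\left(E{\left(\left(-14\right) 6 \right)} - 43957\right) \left(t{\left(-49 \right)} + u{\left(54,-41 \right)}\right) = \left(\left(-14\right) 6 - 43957\right) \left(\left(\frac{5}{2} + \left(-49\right)^{2} + 76 \left(-49\right)\right) - 378\right) = \left(-84 - 43957\right) \left(\left(\frac{5}{2} + 2401 - 3724\right) - 378\right) = - 44041 \left(- \frac{2641}{2} - 378\right) = \left(-44041\right) \left(- \frac{3397}{2}\right) = \frac{149607277}{2}$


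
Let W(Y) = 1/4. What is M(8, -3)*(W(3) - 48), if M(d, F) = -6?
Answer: 573/2 ≈ 286.50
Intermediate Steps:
W(Y) = 1/4
M(8, -3)*(W(3) - 48) = -6*(1/4 - 48) = -6*(-191/4) = 573/2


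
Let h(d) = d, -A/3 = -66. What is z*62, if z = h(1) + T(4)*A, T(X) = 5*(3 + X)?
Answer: 429722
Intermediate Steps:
A = 198 (A = -3*(-66) = 198)
T(X) = 15 + 5*X
z = 6931 (z = 1 + (15 + 5*4)*198 = 1 + (15 + 20)*198 = 1 + 35*198 = 1 + 6930 = 6931)
z*62 = 6931*62 = 429722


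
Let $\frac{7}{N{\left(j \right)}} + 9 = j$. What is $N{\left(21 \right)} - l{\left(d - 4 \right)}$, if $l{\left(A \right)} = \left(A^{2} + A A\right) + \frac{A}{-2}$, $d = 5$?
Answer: $- \frac{11}{12} \approx -0.91667$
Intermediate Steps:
$N{\left(j \right)} = \frac{7}{-9 + j}$
$l{\left(A \right)} = 2 A^{2} - \frac{A}{2}$ ($l{\left(A \right)} = \left(A^{2} + A^{2}\right) + A \left(- \frac{1}{2}\right) = 2 A^{2} - \frac{A}{2}$)
$N{\left(21 \right)} - l{\left(d - 4 \right)} = \frac{7}{-9 + 21} - \frac{\left(5 - 4\right) \left(-1 + 4 \left(5 - 4\right)\right)}{2} = \frac{7}{12} - \frac{\left(5 - 4\right) \left(-1 + 4 \left(5 - 4\right)\right)}{2} = 7 \cdot \frac{1}{12} - \frac{1}{2} \cdot 1 \left(-1 + 4 \cdot 1\right) = \frac{7}{12} - \frac{1}{2} \cdot 1 \left(-1 + 4\right) = \frac{7}{12} - \frac{1}{2} \cdot 1 \cdot 3 = \frac{7}{12} - \frac{3}{2} = - \frac{11}{12}$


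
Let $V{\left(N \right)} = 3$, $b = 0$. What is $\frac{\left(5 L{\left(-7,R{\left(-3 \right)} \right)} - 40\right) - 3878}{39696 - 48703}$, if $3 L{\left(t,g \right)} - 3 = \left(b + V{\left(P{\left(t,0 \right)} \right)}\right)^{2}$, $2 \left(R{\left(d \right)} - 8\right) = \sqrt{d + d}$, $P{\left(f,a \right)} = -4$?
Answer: $\frac{3898}{9007} \approx 0.43277$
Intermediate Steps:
$R{\left(d \right)} = 8 + \frac{\sqrt{2} \sqrt{d}}{2}$ ($R{\left(d \right)} = 8 + \frac{\sqrt{d + d}}{2} = 8 + \frac{\sqrt{2 d}}{2} = 8 + \frac{\sqrt{2} \sqrt{d}}{2}$)
$L{\left(t,g \right)} = 4$ ($L{\left(t,g \right)} = 1 + \frac{\left(0 + 3\right)^{2}}{3} = 1 + \frac{3^{2}}{3} = 1 + \frac{1}{3} \cdot 9 = 1 + 3 = 4$)
$\frac{\left(5 L{\left(-7,R{\left(-3 \right)} \right)} - 40\right) - 3878}{39696 - 48703} = \frac{\left(5 \cdot 4 - 40\right) - 3878}{39696 - 48703} = \frac{\left(20 - 40\right) - 3878}{-9007} = \left(-20 - 3878\right) \left(- \frac{1}{9007}\right) = \left(-3898\right) \left(- \frac{1}{9007}\right) = \frac{3898}{9007}$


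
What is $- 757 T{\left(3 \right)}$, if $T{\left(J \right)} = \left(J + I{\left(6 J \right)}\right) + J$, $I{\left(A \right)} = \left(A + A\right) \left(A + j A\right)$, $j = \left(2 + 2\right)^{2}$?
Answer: $-8343654$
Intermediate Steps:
$j = 16$ ($j = 4^{2} = 16$)
$I{\left(A \right)} = 34 A^{2}$ ($I{\left(A \right)} = \left(A + A\right) \left(A + 16 A\right) = 2 A 17 A = 34 A^{2}$)
$T{\left(J \right)} = 2 J + 1224 J^{2}$ ($T{\left(J \right)} = \left(J + 34 \left(6 J\right)^{2}\right) + J = \left(J + 34 \cdot 36 J^{2}\right) + J = \left(J + 1224 J^{2}\right) + J = 2 J + 1224 J^{2}$)
$- 757 T{\left(3 \right)} = - 757 \cdot 2 \cdot 3 \left(1 + 612 \cdot 3\right) = - 757 \cdot 2 \cdot 3 \left(1 + 1836\right) = - 757 \cdot 2 \cdot 3 \cdot 1837 = \left(-757\right) 11022 = -8343654$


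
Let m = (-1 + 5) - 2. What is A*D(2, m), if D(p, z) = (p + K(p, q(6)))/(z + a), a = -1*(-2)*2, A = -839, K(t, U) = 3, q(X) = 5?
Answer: -4195/6 ≈ -699.17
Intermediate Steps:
m = 2 (m = 4 - 2 = 2)
a = 4 (a = 2*2 = 4)
D(p, z) = (3 + p)/(4 + z) (D(p, z) = (p + 3)/(z + 4) = (3 + p)/(4 + z))
A*D(2, m) = -839*(3 + 2)/(4 + 2) = -839*5/6 = -4195/6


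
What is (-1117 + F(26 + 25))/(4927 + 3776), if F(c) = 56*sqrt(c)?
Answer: -1117/8703 + 56*sqrt(51)/8703 ≈ -0.082395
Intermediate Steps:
(-1117 + F(26 + 25))/(4927 + 3776) = (-1117 + 56*sqrt(26 + 25))/(4927 + 3776) = (-1117 + 56*sqrt(51))/8703 = (-1117 + 56*sqrt(51))*(1/8703) = -1117/8703 + 56*sqrt(51)/8703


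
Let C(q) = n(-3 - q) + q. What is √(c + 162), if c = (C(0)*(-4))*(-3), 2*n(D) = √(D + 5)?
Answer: √(162 + 6*√2) ≈ 13.057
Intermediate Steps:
n(D) = √(5 + D)/2 (n(D) = √(D + 5)/2 = √(5 + D)/2)
C(q) = q + √(2 - q)/2 (C(q) = √(5 + (-3 - q))/2 + q = √(2 - q)/2 + q = q + √(2 - q)/2)
c = 6*√2 (c = ((0 + √(2 - 1*0)/2)*(-4))*(-3) = ((0 + √(2 + 0)/2)*(-4))*(-3) = ((0 + √2/2)*(-4))*(-3) = ((√2/2)*(-4))*(-3) = -2*√2*(-3) = 6*√2 ≈ 8.4853)
√(c + 162) = √(6*√2 + 162) = √(162 + 6*√2)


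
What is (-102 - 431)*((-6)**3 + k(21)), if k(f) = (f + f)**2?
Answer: -825084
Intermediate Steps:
k(f) = 4*f**2 (k(f) = (2*f)**2 = 4*f**2)
(-102 - 431)*((-6)**3 + k(21)) = (-102 - 431)*((-6)**3 + 4*21**2) = -533*(-216 + 4*441) = -533*(-216 + 1764) = -533*1548 = -825084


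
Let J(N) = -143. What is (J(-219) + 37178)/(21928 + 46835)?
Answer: 12345/22921 ≈ 0.53859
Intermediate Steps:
(J(-219) + 37178)/(21928 + 46835) = (-143 + 37178)/(21928 + 46835) = 37035/68763 = 37035*(1/68763) = 12345/22921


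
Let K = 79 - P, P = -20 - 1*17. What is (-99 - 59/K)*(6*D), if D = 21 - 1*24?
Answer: 103887/58 ≈ 1791.2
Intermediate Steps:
P = -37 (P = -20 - 17 = -37)
D = -3 (D = 21 - 24 = -3)
K = 116 (K = 79 - 1*(-37) = 79 + 37 = 116)
(-99 - 59/K)*(6*D) = (-99 - 59/116)*(6*(-3)) = (-99 - 59*1/116)*(-18) = (-99 - 59/116)*(-18) = -11543/116*(-18) = 103887/58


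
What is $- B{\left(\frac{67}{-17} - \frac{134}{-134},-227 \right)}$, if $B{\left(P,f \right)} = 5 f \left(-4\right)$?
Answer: $-4540$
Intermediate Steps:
$B{\left(P,f \right)} = - 20 f$
$- B{\left(\frac{67}{-17} - \frac{134}{-134},-227 \right)} = - \left(-20\right) \left(-227\right) = \left(-1\right) 4540 = -4540$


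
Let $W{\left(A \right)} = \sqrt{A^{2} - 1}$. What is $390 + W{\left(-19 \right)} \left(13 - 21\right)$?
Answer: $390 - 48 \sqrt{10} \approx 238.21$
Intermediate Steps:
$W{\left(A \right)} = \sqrt{-1 + A^{2}}$
$390 + W{\left(-19 \right)} \left(13 - 21\right) = 390 + \sqrt{-1 + \left(-19\right)^{2}} \left(13 - 21\right) = 390 + \sqrt{-1 + 361} \left(13 - 21\right) = 390 + \sqrt{360} \left(-8\right) = 390 + 6 \sqrt{10} \left(-8\right) = 390 - 48 \sqrt{10}$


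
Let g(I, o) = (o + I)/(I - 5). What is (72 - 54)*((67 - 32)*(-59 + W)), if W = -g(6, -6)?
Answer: -37170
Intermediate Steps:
g(I, o) = (I + o)/(-5 + I)
W = 0 (W = -(6 - 6)/(-5 + 6) = -0/1 = -0 = -1*0 = 0)
(72 - 54)*((67 - 32)*(-59 + W)) = (72 - 54)*((67 - 32)*(-59 + 0)) = 18*(35*(-59)) = 18*(-2065) = -37170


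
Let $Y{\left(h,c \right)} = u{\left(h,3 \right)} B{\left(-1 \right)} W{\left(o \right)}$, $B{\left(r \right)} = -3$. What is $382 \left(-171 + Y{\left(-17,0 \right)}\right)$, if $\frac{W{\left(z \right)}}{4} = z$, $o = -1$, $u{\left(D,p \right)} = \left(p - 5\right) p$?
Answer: $-92826$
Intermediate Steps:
$u{\left(D,p \right)} = p \left(-5 + p\right)$ ($u{\left(D,p \right)} = \left(-5 + p\right) p = p \left(-5 + p\right)$)
$W{\left(z \right)} = 4 z$
$Y{\left(h,c \right)} = -72$ ($Y{\left(h,c \right)} = 3 \left(-5 + 3\right) \left(-3\right) 4 \left(-1\right) = 3 \left(-2\right) \left(-3\right) \left(-4\right) = \left(-6\right) \left(-3\right) \left(-4\right) = 18 \left(-4\right) = -72$)
$382 \left(-171 + Y{\left(-17,0 \right)}\right) = 382 \left(-171 - 72\right) = 382 \left(-243\right) = -92826$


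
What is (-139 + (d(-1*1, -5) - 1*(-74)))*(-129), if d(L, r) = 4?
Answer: 7869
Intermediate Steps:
(-139 + (d(-1*1, -5) - 1*(-74)))*(-129) = (-139 + (4 - 1*(-74)))*(-129) = (-139 + (4 + 74))*(-129) = (-139 + 78)*(-129) = -61*(-129) = 7869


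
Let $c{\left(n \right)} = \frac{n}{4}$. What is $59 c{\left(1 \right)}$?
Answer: $\frac{59}{4} \approx 14.75$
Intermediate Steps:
$c{\left(n \right)} = \frac{n}{4}$ ($c{\left(n \right)} = n \frac{1}{4} = \frac{n}{4}$)
$59 c{\left(1 \right)} = 59 \cdot \frac{1}{4} \cdot 1 = 59 \cdot \frac{1}{4} = \frac{59}{4}$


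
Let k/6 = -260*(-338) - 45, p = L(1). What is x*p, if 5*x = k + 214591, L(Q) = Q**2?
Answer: 741601/5 ≈ 1.4832e+5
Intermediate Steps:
p = 1 (p = 1**2 = 1)
k = 527010 (k = 6*(-260*(-338) - 45) = 6*(87880 - 45) = 6*87835 = 527010)
x = 741601/5 (x = (527010 + 214591)/5 = (1/5)*741601 = 741601/5 ≈ 1.4832e+5)
x*p = (741601/5)*1 = 741601/5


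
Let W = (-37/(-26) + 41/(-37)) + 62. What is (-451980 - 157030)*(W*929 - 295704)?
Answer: 69663583564925/481 ≈ 1.4483e+11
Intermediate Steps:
W = 59947/962 (W = (-37*(-1/26) + 41*(-1/37)) + 62 = (37/26 - 41/37) + 62 = 303/962 + 62 = 59947/962 ≈ 62.315)
(-451980 - 157030)*(W*929 - 295704) = (-451980 - 157030)*((59947/962)*929 - 295704) = -609010*(55690763/962 - 295704) = -609010*(-228776485/962) = 69663583564925/481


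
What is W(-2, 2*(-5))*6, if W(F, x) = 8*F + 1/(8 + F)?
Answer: -95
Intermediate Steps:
W(F, x) = 1/(8 + F) + 8*F
W(-2, 2*(-5))*6 = ((1 + 8*(-2)² + 64*(-2))/(8 - 2))*6 = ((1 + 8*4 - 128)/6)*6 = ((1 + 32 - 128)/6)*6 = ((⅙)*(-95))*6 = -95/6*6 = -95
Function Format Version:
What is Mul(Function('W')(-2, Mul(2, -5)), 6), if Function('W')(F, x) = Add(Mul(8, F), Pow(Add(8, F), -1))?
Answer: -95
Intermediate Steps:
Function('W')(F, x) = Add(Pow(Add(8, F), -1), Mul(8, F))
Mul(Function('W')(-2, Mul(2, -5)), 6) = Mul(Mul(Pow(Add(8, -2), -1), Add(1, Mul(8, Pow(-2, 2)), Mul(64, -2))), 6) = Mul(Mul(Pow(6, -1), Add(1, Mul(8, 4), -128)), 6) = Mul(Mul(Rational(1, 6), Add(1, 32, -128)), 6) = Mul(Mul(Rational(1, 6), -95), 6) = Mul(Rational(-95, 6), 6) = -95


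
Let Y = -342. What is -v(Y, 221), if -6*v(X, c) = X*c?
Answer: -12597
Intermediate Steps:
v(X, c) = -X*c/6
-v(Y, 221) = -(-1)*(-342)*221/6 = -1*12597 = -12597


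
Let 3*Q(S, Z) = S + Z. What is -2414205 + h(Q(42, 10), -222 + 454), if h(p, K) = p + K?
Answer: -7241867/3 ≈ -2.4140e+6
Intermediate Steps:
Q(S, Z) = S/3 + Z/3 (Q(S, Z) = (S + Z)/3 = S/3 + Z/3)
h(p, K) = K + p
-2414205 + h(Q(42, 10), -222 + 454) = -2414205 + ((-222 + 454) + ((⅓)*42 + (⅓)*10)) = -2414205 + (232 + (14 + 10/3)) = -2414205 + (232 + 52/3) = -2414205 + 748/3 = -7241867/3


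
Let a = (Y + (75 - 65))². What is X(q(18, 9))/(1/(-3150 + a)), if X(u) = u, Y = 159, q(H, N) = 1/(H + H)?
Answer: 25411/36 ≈ 705.86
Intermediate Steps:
q(H, N) = 1/(2*H)
a = 28561 (a = (159 + (75 - 65))² = (159 + 10)² = 169² = 28561)
X(q(18, 9))/(1/(-3150 + a)) = ((½)/18)/(1/(-3150 + 28561)) = ((½)*(1/18))/(1/25411) = 1/(36*(1/25411)) = (1/36)*25411 = 25411/36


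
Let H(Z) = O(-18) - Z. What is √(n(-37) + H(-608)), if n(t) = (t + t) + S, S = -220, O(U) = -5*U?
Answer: 2*√101 ≈ 20.100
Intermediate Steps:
H(Z) = 90 - Z (H(Z) = -5*(-18) - Z = 90 - Z)
n(t) = -220 + 2*t (n(t) = (t + t) - 220 = 2*t - 220 = -220 + 2*t)
√(n(-37) + H(-608)) = √((-220 + 2*(-37)) + (90 - 1*(-608))) = √((-220 - 74) + (90 + 608)) = √(-294 + 698) = √404 = 2*√101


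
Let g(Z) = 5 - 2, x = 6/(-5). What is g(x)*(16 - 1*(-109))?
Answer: 375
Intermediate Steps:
x = -6/5 (x = 6*(-⅕) = -6/5 ≈ -1.2000)
g(Z) = 3
g(x)*(16 - 1*(-109)) = 3*(16 - 1*(-109)) = 3*(16 + 109) = 3*125 = 375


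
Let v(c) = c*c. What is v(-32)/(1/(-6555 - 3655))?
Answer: -10455040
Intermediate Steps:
v(c) = c²
v(-32)/(1/(-6555 - 3655)) = (-32)²/(1/(-6555 - 3655)) = 1024/(1/(-10210)) = 1024/(-1/10210) = 1024*(-10210) = -10455040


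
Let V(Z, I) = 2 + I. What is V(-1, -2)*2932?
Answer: 0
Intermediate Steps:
V(-1, -2)*2932 = (2 - 2)*2932 = 0*2932 = 0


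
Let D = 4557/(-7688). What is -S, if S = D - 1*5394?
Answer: 1337859/248 ≈ 5394.6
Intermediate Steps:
D = -147/248 (D = 4557*(-1/7688) = -147/248 ≈ -0.59274)
S = -1337859/248 (S = -147/248 - 1*5394 = -147/248 - 5394 = -1337859/248 ≈ -5394.6)
-S = -1*(-1337859/248) = 1337859/248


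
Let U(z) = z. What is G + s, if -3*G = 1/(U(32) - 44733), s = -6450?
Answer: -864964349/134103 ≈ -6450.0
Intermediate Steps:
G = 1/134103 (G = -1/(3*(32 - 44733)) = -⅓/(-44701) = -⅓*(-1/44701) = 1/134103 ≈ 7.4570e-6)
G + s = 1/134103 - 6450 = -864964349/134103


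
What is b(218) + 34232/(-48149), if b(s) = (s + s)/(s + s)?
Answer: 13917/48149 ≈ 0.28904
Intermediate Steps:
b(s) = 1 (b(s) = (2*s)/((2*s)) = (2*s)*(1/(2*s)) = 1)
b(218) + 34232/(-48149) = 1 + 34232/(-48149) = 1 + 34232*(-1/48149) = 1 - 34232/48149 = 13917/48149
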